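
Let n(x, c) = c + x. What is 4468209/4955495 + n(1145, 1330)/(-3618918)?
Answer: 1795313014193/1992614450490 ≈ 0.90098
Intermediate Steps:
4468209/4955495 + n(1145, 1330)/(-3618918) = 4468209/4955495 + (1330 + 1145)/(-3618918) = 4468209*(1/4955495) + 2475*(-1/3618918) = 4468209/4955495 - 275/402102 = 1795313014193/1992614450490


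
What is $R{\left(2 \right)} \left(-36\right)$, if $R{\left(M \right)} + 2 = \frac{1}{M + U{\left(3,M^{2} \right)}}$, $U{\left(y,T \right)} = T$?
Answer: $66$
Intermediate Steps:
$R{\left(M \right)} = -2 + \frac{1}{M + M^{2}}$
$R{\left(2 \right)} \left(-36\right) = \frac{1 - 4 - 2 \cdot 2^{2}}{2 \left(1 + 2\right)} \left(-36\right) = \frac{1 - 4 - 8}{2 \cdot 3} \left(-36\right) = \frac{1}{2} \cdot \frac{1}{3} \left(1 - 4 - 8\right) \left(-36\right) = \frac{1}{2} \cdot \frac{1}{3} \left(-11\right) \left(-36\right) = \left(- \frac{11}{6}\right) \left(-36\right) = 66$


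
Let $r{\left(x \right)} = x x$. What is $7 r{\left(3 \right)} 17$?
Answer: $1071$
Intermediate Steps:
$r{\left(x \right)} = x^{2}$
$7 r{\left(3 \right)} 17 = 7 \cdot 3^{2} \cdot 17 = 7 \cdot 9 \cdot 17 = 63 \cdot 17 = 1071$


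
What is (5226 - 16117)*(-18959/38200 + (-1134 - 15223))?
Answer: 6805310605869/38200 ≈ 1.7815e+8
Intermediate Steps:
(5226 - 16117)*(-18959/38200 + (-1134 - 15223)) = -10891*(-18959*1/38200 - 16357) = -10891*(-18959/38200 - 16357) = -10891*(-624856359/38200) = 6805310605869/38200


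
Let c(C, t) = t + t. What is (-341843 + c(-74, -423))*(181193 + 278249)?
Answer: -157445719538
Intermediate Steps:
c(C, t) = 2*t
(-341843 + c(-74, -423))*(181193 + 278249) = (-341843 + 2*(-423))*(181193 + 278249) = (-341843 - 846)*459442 = -342689*459442 = -157445719538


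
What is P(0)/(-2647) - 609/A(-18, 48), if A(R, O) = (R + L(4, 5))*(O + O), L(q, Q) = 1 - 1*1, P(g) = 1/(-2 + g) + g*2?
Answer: 537629/1524672 ≈ 0.35262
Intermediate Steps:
P(g) = 1/(-2 + g) + 2*g
L(q, Q) = 0 (L(q, Q) = 1 - 1 = 0)
A(R, O) = 2*O*R (A(R, O) = (R + 0)*(O + O) = R*(2*O) = 2*O*R)
P(0)/(-2647) - 609/A(-18, 48) = ((1 - 4*0 + 2*0²)/(-2 + 0))/(-2647) - 609/(2*48*(-18)) = ((1 + 0 + 2*0)/(-2))*(-1/2647) - 609/(-1728) = -(1 + 0 + 0)/2*(-1/2647) - 609*(-1/1728) = -½*1*(-1/2647) + 203/576 = -½*(-1/2647) + 203/576 = 1/5294 + 203/576 = 537629/1524672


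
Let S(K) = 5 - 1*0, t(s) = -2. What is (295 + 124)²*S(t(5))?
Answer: 877805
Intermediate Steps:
S(K) = 5 (S(K) = 5 + 0 = 5)
(295 + 124)²*S(t(5)) = (295 + 124)²*5 = 419²*5 = 175561*5 = 877805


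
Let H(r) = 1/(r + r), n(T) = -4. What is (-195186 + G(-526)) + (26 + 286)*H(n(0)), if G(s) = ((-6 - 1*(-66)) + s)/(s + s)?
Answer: -102688117/526 ≈ -1.9522e+5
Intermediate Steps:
G(s) = (60 + s)/(2*s) (G(s) = ((-6 + 66) + s)/((2*s)) = (60 + s)*(1/(2*s)) = (60 + s)/(2*s))
H(r) = 1/(2*r)
(-195186 + G(-526)) + (26 + 286)*H(n(0)) = (-195186 + (½)*(60 - 526)/(-526)) + (26 + 286)*((½)/(-4)) = (-195186 + (½)*(-1/526)*(-466)) + 312*((½)*(-¼)) = (-195186 + 233/526) + 312*(-⅛) = -102667603/526 - 39 = -102688117/526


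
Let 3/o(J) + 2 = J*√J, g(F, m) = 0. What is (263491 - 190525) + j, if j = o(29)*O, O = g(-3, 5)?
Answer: 72966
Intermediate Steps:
o(J) = 3/(-2 + J^(3/2)) (o(J) = 3/(-2 + J*√J) = 3/(-2 + J^(3/2)))
O = 0
j = 0 (j = (3/(-2 + 29^(3/2)))*0 = (3/(-2 + 29*√29))*0 = 0)
(263491 - 190525) + j = (263491 - 190525) + 0 = 72966 + 0 = 72966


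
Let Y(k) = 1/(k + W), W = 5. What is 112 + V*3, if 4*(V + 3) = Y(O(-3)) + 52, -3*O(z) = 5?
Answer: 5689/40 ≈ 142.23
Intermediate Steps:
O(z) = -5/3 (O(z) = -1/3*5 = -5/3)
Y(k) = 1/(5 + k) (Y(k) = 1/(k + 5) = 1/(5 + k))
V = 403/40 (V = -3 + (1/(5 - 5/3) + 52)/4 = -3 + (1/(10/3) + 52)/4 = -3 + (3/10 + 52)/4 = -3 + (1/4)*(523/10) = -3 + 523/40 = 403/40 ≈ 10.075)
112 + V*3 = 112 + (403/40)*3 = 112 + 1209/40 = 5689/40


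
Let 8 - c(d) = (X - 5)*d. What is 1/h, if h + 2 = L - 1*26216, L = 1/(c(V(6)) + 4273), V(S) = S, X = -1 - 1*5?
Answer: -4347/113969645 ≈ -3.8142e-5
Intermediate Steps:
X = -6 (X = -1 - 5 = -6)
c(d) = 8 + 11*d (c(d) = 8 - (-6 - 5)*d = 8 - (-11)*d = 8 + 11*d)
L = 1/4347 (L = 1/((8 + 11*6) + 4273) = 1/((8 + 66) + 4273) = 1/(74 + 4273) = 1/4347 ≈ 0.00023004)
h = -113969645/4347 (h = -2 + (1/4347 - 1*26216) = -2 + (1/4347 - 26216) = -2 - 113960951/4347 = -113969645/4347 ≈ -26218.)
1/h = 1/(-113969645/4347) = -4347/113969645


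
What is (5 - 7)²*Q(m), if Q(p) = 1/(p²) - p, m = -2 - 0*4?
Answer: 9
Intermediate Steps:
m = -2 (m = -2 - 3*0 = -2 + 0 = -2)
Q(p) = p⁻² - p
(5 - 7)²*Q(m) = (5 - 7)²*((-2)⁻² - 1*(-2)) = (-2)²*(¼ + 2) = 4*(9/4) = 9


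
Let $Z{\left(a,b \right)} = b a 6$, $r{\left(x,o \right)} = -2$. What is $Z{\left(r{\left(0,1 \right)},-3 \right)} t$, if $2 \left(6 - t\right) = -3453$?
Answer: $62370$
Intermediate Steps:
$Z{\left(a,b \right)} = 6 a b$ ($Z{\left(a,b \right)} = a b 6 = 6 a b$)
$t = \frac{3465}{2}$ ($t = 6 - - \frac{3453}{2} = 6 + \frac{3453}{2} = \frac{3465}{2} \approx 1732.5$)
$Z{\left(r{\left(0,1 \right)},-3 \right)} t = 6 \left(-2\right) \left(-3\right) \frac{3465}{2} = 36 \cdot \frac{3465}{2} = 62370$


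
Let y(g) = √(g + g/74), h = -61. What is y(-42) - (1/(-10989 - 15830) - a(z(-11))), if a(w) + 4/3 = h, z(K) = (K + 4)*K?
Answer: -5015150/80457 + 15*I*√259/37 ≈ -62.333 + 6.5244*I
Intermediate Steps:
z(K) = K*(4 + K) (z(K) = (4 + K)*K = K*(4 + K))
a(w) = -187/3 (a(w) = -4/3 - 61 = -187/3)
y(g) = 5*√222*√g/74 (y(g) = √(g + g*(1/74)) = √(g + g/74) = √(75*g/74) = 5*√222*√g/74)
y(-42) - (1/(-10989 - 15830) - a(z(-11))) = 5*√222*√(-42)/74 - (1/(-10989 - 15830) - 1*(-187/3)) = 5*√222*(I*√42)/74 - (1/(-26819) + 187/3) = 15*I*√259/37 - (-1/26819 + 187/3) = 15*I*√259/37 - 1*5015150/80457 = 15*I*√259/37 - 5015150/80457 = -5015150/80457 + 15*I*√259/37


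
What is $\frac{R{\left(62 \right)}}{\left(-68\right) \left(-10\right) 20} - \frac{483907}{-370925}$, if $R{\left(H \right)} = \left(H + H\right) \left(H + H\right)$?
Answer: $\frac{6142239}{2522290} \approx 2.4352$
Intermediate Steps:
$R{\left(H \right)} = 4 H^{2}$ ($R{\left(H \right)} = 2 H 2 H = 4 H^{2}$)
$\frac{R{\left(62 \right)}}{\left(-68\right) \left(-10\right) 20} - \frac{483907}{-370925} = \frac{4 \cdot 62^{2}}{\left(-68\right) \left(-10\right) 20} - \frac{483907}{-370925} = \frac{4 \cdot 3844}{680 \cdot 20} - - \frac{483907}{370925} = \frac{15376}{13600} + \frac{483907}{370925} = 15376 \cdot \frac{1}{13600} + \frac{483907}{370925} = \frac{961}{850} + \frac{483907}{370925} = \frac{6142239}{2522290}$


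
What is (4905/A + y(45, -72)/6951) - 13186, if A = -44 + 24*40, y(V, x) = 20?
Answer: -83922678601/6367116 ≈ -13181.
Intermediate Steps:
A = 916 (A = -44 + 960 = 916)
(4905/A + y(45, -72)/6951) - 13186 = (4905/916 + 20/6951) - 13186 = 34112975/6367116 - 13186 = -83922678601/6367116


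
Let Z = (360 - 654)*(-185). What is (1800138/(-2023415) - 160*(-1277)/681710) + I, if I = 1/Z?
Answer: -885167403190411/1500492000291270 ≈ -0.58992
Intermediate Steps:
Z = 54390 (Z = -294*(-185) = 54390)
I = 1/54390 ≈ 1.8386e-5
(1800138/(-2023415) - 160*(-1277)/681710) + I = (1800138/(-2023415) - 160*(-1277)/681710) + 1/54390 = (1800138*(-1/2023415) + 204320*(1/681710)) + 1/54390 = (-1800138/2023415 + 20432/68171) + 1/54390 = -81374792318/137938223965 + 1/54390 = -885167403190411/1500492000291270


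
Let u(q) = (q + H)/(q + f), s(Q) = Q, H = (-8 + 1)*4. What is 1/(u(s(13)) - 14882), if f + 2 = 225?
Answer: -236/3512167 ≈ -6.7195e-5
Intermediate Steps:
H = -28 (H = -7*4 = -28)
f = 223 (f = -2 + 225 = 223)
u(q) = (-28 + q)/(223 + q) (u(q) = (q - 28)/(q + 223) = (-28 + q)/(223 + q))
1/(u(s(13)) - 14882) = 1/((-28 + 13)/(223 + 13) - 14882) = 1/(-15/236 - 14882) = 1/(-3512167/236) = -236/3512167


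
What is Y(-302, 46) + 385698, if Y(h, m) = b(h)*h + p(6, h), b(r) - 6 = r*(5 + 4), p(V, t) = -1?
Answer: 1204721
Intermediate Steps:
b(r) = 6 + 9*r (b(r) = 6 + r*(5 + 4) = 6 + r*9 = 6 + 9*r)
Y(h, m) = -1 + h*(6 + 9*h) (Y(h, m) = (6 + 9*h)*h - 1 = h*(6 + 9*h) - 1 = -1 + h*(6 + 9*h))
Y(-302, 46) + 385698 = (-1 + 3*(-302)*(2 + 3*(-302))) + 385698 = (-1 + 3*(-302)*(2 - 906)) + 385698 = (-1 + 3*(-302)*(-904)) + 385698 = (-1 + 819024) + 385698 = 819023 + 385698 = 1204721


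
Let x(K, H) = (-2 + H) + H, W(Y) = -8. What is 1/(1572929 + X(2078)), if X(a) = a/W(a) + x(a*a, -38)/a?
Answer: 4156/6536013247 ≈ 6.3586e-7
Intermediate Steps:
x(K, H) = -2 + 2*H
X(a) = -78/a - a/8 (X(a) = a/(-8) + (-2 + 2*(-38))/a = a*(-⅛) + (-2 - 76)/a = -a/8 - 78/a = -78/a - a/8)
1/(1572929 + X(2078)) = 1/(1572929 + (-78/2078 - ⅛*2078)) = 1/(1572929 + (-78*1/2078 - 1039/4)) = 1/(1572929 + (-39/1039 - 1039/4)) = 1/(1572929 - 1079677/4156) = 1/(6536013247/4156) = 4156/6536013247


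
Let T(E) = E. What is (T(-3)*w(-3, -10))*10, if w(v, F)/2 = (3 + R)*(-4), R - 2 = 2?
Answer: 1680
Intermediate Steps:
R = 4 (R = 2 + 2 = 4)
w(v, F) = -56 (w(v, F) = 2*((3 + 4)*(-4)) = 2*(7*(-4)) = 2*(-28) = -56)
(T(-3)*w(-3, -10))*10 = -3*(-56)*10 = 168*10 = 1680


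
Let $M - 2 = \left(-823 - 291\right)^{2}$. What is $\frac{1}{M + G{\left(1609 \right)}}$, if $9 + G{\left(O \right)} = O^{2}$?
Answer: $\frac{1}{3829870} \approx 2.6111 \cdot 10^{-7}$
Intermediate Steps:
$M = 1240998$ ($M = 2 + \left(-823 - 291\right)^{2} = 2 + \left(-1114\right)^{2} = 2 + 1240996 = 1240998$)
$G{\left(O \right)} = -9 + O^{2}$
$\frac{1}{M + G{\left(1609 \right)}} = \frac{1}{1240998 - \left(9 - 1609^{2}\right)} = \frac{1}{1240998 + \left(-9 + 2588881\right)} = \frac{1}{1240998 + 2588872} = \frac{1}{3829870}$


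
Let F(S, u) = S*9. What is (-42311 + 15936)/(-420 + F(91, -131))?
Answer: -26375/399 ≈ -66.103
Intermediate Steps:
F(S, u) = 9*S
(-42311 + 15936)/(-420 + F(91, -131)) = (-42311 + 15936)/(-420 + 9*91) = -26375/(-420 + 819) = -26375/399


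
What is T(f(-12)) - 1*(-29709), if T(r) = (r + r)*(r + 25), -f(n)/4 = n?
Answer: 36717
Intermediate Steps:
f(n) = -4*n
T(r) = 2*r*(25 + r) (T(r) = (2*r)*(25 + r) = 2*r*(25 + r))
T(f(-12)) - 1*(-29709) = 2*(-4*(-12))*(25 - 4*(-12)) - 1*(-29709) = 2*48*(25 + 48) + 29709 = 2*48*73 + 29709 = 7008 + 29709 = 36717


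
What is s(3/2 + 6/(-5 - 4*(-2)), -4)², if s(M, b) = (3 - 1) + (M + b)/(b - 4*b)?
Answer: 2209/576 ≈ 3.8351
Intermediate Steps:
s(M, b) = 2 - (M + b)/(3*b) (s(M, b) = 2 + (M + b)/((-3*b)) = 2 + (M + b)*(-1/(3*b)) = 2 - (M + b)/(3*b))
s(3/2 + 6/(-5 - 4*(-2)), -4)² = ((⅓)*(-(3/2 + 6/(-5 - 4*(-2))) + 5*(-4))/(-4))² = ((⅓)*(-¼)*(-(3*(½) + 6/(-5 + 8)) - 20))² = ((⅓)*(-¼)*(-(3/2 + 6/3) - 20))² = ((⅓)*(-¼)*(-(3/2 + 6*(⅓)) - 20))² = ((⅓)*(-¼)*(-(3/2 + 2) - 20))² = ((⅓)*(-¼)*(-1*7/2 - 20))² = ((⅓)*(-¼)*(-7/2 - 20))² = ((⅓)*(-¼)*(-47/2))² = (47/24)² = 2209/576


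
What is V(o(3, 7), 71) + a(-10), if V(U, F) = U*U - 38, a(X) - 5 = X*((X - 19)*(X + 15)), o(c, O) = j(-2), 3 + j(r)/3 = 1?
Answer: 1453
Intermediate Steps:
j(r) = -6 (j(r) = -9 + 3*1 = -9 + 3 = -6)
o(c, O) = -6
a(X) = 5 + X*(-19 + X)*(15 + X) (a(X) = 5 + X*((X - 19)*(X + 15)) = 5 + X*((-19 + X)*(15 + X)) = 5 + X*(-19 + X)*(15 + X))
V(U, F) = -38 + U² (V(U, F) = U² - 38 = -38 + U²)
V(o(3, 7), 71) + a(-10) = (-38 + (-6)²) + (5 + (-10)³ - 285*(-10) - 4*(-10)²) = (-38 + 36) + (5 - 1000 + 2850 - 4*100) = -2 + (5 - 1000 + 2850 - 400) = -2 + 1455 = 1453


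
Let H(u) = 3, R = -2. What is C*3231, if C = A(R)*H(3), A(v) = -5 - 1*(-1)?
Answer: -38772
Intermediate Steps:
A(v) = -4 (A(v) = -5 + 1 = -4)
C = -12 (C = -4*3 = -12)
C*3231 = -12*3231 = -38772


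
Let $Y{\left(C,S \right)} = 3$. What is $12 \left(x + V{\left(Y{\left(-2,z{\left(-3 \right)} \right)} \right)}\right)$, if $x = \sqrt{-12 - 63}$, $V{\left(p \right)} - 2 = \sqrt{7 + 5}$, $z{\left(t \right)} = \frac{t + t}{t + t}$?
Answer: $24 + \sqrt{3} \left(24 + 60 i\right) \approx 65.569 + 103.92 i$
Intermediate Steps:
$z{\left(t \right)} = 1$ ($z{\left(t \right)} = \frac{2 t}{2 t} = 2 t \frac{1}{2 t} = 1$)
$V{\left(p \right)} = 2 + 2 \sqrt{3}$ ($V{\left(p \right)} = 2 + \sqrt{7 + 5} = 2 + \sqrt{12} = 2 + 2 \sqrt{3}$)
$x = 5 i \sqrt{3}$ ($x = \sqrt{-75} = 5 i \sqrt{3} \approx 8.6602 i$)
$12 \left(x + V{\left(Y{\left(-2,z{\left(-3 \right)} \right)} \right)}\right) = 12 \left(5 i \sqrt{3} + \left(2 + 2 \sqrt{3}\right)\right) = 12 \left(2 + 2 \sqrt{3} + 5 i \sqrt{3}\right) = 24 + 24 \sqrt{3} + 60 i \sqrt{3}$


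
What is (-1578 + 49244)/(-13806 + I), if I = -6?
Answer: -23833/6906 ≈ -3.4511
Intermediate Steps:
(-1578 + 49244)/(-13806 + I) = (-1578 + 49244)/(-13806 - 6) = 47666/(-13812) = 47666*(-1/13812) = -23833/6906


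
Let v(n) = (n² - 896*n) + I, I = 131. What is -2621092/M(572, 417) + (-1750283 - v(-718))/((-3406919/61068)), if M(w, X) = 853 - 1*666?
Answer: 1429008432524/37476109 ≈ 38131.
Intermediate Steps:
M(w, X) = 187 (M(w, X) = 853 - 666 = 187)
v(n) = 131 + n² - 896*n (v(n) = (n² - 896*n) + 131 = 131 + n² - 896*n)
-2621092/M(572, 417) + (-1750283 - v(-718))/((-3406919/61068)) = -2621092/187 + (-1750283 - (131 + (-718)² - 896*(-718)))/((-3406919/61068)) = -2621092*1/187 + (-1750283 - (131 + 515524 + 643328))/((-3406919*1/61068)) = -2621092/187 + (-1750283 - 1*1158983)/(-3406919/61068) = -2621092/187 + (-1750283 - 1158983)*(-61068/3406919) = -2621092/187 - 2909266*(-61068/3406919) = -2621092/187 + 177663056088/3406919 = 1429008432524/37476109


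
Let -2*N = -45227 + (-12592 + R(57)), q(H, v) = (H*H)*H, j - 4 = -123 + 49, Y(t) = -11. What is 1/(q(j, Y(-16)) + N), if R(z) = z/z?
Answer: -1/314091 ≈ -3.1838e-6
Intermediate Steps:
R(z) = 1
j = -70 (j = 4 + (-123 + 49) = 4 - 74 = -70)
q(H, v) = H³ (q(H, v) = H²*H = H³)
N = 28909 (N = -(-45227 + (-12592 + 1))/2 = -(-45227 - 12591)/2 = -½*(-57818) = 28909)
1/(q(j, Y(-16)) + N) = 1/((-70)³ + 28909) = 1/(-343000 + 28909) = 1/(-314091) = -1/314091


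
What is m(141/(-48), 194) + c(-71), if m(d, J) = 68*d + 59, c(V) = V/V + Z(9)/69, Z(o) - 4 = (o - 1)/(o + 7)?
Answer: -12851/92 ≈ -139.68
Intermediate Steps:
Z(o) = 4 + (-1 + o)/(7 + o) (Z(o) = 4 + (o - 1)/(o + 7) = 4 + (-1 + o)/(7 + o))
c(V) = 49/46 (c(V) = V/V + ((27 + 5*9)/(7 + 9))/69 = 1 + ((27 + 45)/16)*(1/69) = 1 + ((1/16)*72)*(1/69) = 1 + (9/2)*(1/69) = 1 + 3/46 = 49/46)
m(d, J) = 59 + 68*d
m(141/(-48), 194) + c(-71) = (59 + 68*(141/(-48))) + 49/46 = (59 + 68*(141*(-1/48))) + 49/46 = (59 + 68*(-47/16)) + 49/46 = (59 - 799/4) + 49/46 = -563/4 + 49/46 = -12851/92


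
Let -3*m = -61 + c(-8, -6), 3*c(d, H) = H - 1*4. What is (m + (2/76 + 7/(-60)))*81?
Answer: 657279/380 ≈ 1729.7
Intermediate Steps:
c(d, H) = -4/3 + H/3 (c(d, H) = (H - 1*4)/3 = (H - 4)/3 = (-4 + H)/3 = -4/3 + H/3)
m = 193/9 (m = -(-61 + (-4/3 + (⅓)*(-6)))/3 = -(-61 + (-4/3 - 2))/3 = -(-61 - 10/3)/3 = -⅓*(-193/3) = 193/9 ≈ 21.444)
(m + (2/76 + 7/(-60)))*81 = (193/9 + (2/76 + 7/(-60)))*81 = (193/9 + (2*(1/76) + 7*(-1/60)))*81 = (193/9 + (1/38 - 7/60))*81 = (193/9 - 103/1140)*81 = (73031/3420)*81 = 657279/380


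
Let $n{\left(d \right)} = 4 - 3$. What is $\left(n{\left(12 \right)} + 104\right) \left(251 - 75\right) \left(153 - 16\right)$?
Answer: $2531760$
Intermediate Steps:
$n{\left(d \right)} = 1$
$\left(n{\left(12 \right)} + 104\right) \left(251 - 75\right) \left(153 - 16\right) = \left(1 + 104\right) \left(251 - 75\right) \left(153 - 16\right) = 105 \cdot 176 \cdot 137 = 105 \cdot 24112 = 2531760$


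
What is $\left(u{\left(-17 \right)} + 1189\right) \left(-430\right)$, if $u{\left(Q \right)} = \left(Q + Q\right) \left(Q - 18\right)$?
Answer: $-1022970$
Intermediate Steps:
$u{\left(Q \right)} = 2 Q \left(-18 + Q\right)$
$\left(u{\left(-17 \right)} + 1189\right) \left(-430\right) = \left(2 \left(-17\right) \left(-18 - 17\right) + 1189\right) \left(-430\right) = \left(2 \left(-17\right) \left(-35\right) + 1189\right) \left(-430\right) = \left(1190 + 1189\right) \left(-430\right) = 2379 \left(-430\right) = -1022970$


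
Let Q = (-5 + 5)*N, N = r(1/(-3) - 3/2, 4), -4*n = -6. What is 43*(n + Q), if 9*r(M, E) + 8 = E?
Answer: 129/2 ≈ 64.500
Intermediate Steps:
n = 3/2 (n = -¼*(-6) = 3/2 ≈ 1.5000)
r(M, E) = -8/9 + E/9
N = -4/9 (N = -8/9 + (⅑)*4 = -8/9 + 4/9 = -4/9 ≈ -0.44444)
Q = 0 (Q = (-5 + 5)*(-4/9) = 0*(-4/9) = 0)
43*(n + Q) = 43*(3/2 + 0) = 43*(3/2) = 129/2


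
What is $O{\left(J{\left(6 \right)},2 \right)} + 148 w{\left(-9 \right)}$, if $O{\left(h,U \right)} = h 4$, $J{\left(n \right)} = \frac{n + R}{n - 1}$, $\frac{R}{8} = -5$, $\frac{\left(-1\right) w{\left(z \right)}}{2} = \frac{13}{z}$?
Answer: $\frac{18016}{45} \approx 400.36$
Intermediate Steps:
$w{\left(z \right)} = - \frac{26}{z}$ ($w{\left(z \right)} = - 2 \frac{13}{z} = - \frac{26}{z}$)
$R = -40$ ($R = 8 \left(-5\right) = -40$)
$J{\left(n \right)} = \frac{-40 + n}{-1 + n}$ ($J{\left(n \right)} = \frac{n - 40}{n - 1} = \frac{-40 + n}{-1 + n}$)
$O{\left(h,U \right)} = 4 h$
$O{\left(J{\left(6 \right)},2 \right)} + 148 w{\left(-9 \right)} = 4 \frac{-40 + 6}{-1 + 6} + 148 \left(- \frac{26}{-9}\right) = 4 \cdot \frac{1}{5} \left(-34\right) + 148 \left(\left(-26\right) \left(- \frac{1}{9}\right)\right) = 4 \cdot \frac{1}{5} \left(-34\right) + 148 \cdot \frac{26}{9} = 4 \left(- \frac{34}{5}\right) + \frac{3848}{9} = - \frac{136}{5} + \frac{3848}{9} = \frac{18016}{45}$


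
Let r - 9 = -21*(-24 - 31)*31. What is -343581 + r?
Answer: -307767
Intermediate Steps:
r = 35814 (r = 9 - 21*(-24 - 31)*31 = 9 - 21*(-55)*31 = 9 + 1155*31 = 9 + 35805 = 35814)
-343581 + r = -343581 + 35814 = -307767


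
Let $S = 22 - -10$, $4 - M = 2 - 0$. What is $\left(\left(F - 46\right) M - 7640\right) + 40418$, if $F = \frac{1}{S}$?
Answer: $\frac{522977}{16} \approx 32686.0$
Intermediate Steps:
$M = 2$ ($M = 4 - \left(2 - 0\right) = 4 - \left(2 + 0\right) = 4 - 2 = 2$)
$S = 32$ ($S = 22 + 10 = 32$)
$F = \frac{1}{32} \approx 0.03125$
$\left(\left(F - 46\right) M - 7640\right) + 40418 = \left(\left(\frac{1}{32} - 46\right) 2 - 7640\right) + 40418 = \left(\left(- \frac{1471}{32}\right) 2 - 7640\right) + 40418 = \left(- \frac{1471}{16} - 7640\right) + 40418 = - \frac{123711}{16} + 40418 = \frac{522977}{16}$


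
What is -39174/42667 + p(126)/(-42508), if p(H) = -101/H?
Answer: -209811948025/228524793336 ≈ -0.91811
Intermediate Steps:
-39174/42667 + p(126)/(-42508) = -39174/42667 - 101/126/(-42508) = -39174*1/42667 - 101*1/126*(-1/42508) = -39174/42667 - 101/126*(-1/42508) = -39174/42667 + 101/5356008 = -209811948025/228524793336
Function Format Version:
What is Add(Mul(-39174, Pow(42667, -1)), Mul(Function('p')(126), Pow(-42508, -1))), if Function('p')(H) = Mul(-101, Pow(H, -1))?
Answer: Rational(-209811948025, 228524793336) ≈ -0.91811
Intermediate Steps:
Add(Mul(-39174, Pow(42667, -1)), Mul(Function('p')(126), Pow(-42508, -1))) = Add(Mul(-39174, Pow(42667, -1)), Mul(Mul(-101, Pow(126, -1)), Pow(-42508, -1))) = Add(Mul(-39174, Rational(1, 42667)), Mul(Mul(-101, Rational(1, 126)), Rational(-1, 42508))) = Add(Rational(-39174, 42667), Mul(Rational(-101, 126), Rational(-1, 42508))) = Add(Rational(-39174, 42667), Rational(101, 5356008)) = Rational(-209811948025, 228524793336)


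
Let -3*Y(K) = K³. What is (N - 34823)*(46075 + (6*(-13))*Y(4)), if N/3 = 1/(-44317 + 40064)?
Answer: -7070251976058/4253 ≈ -1.6624e+9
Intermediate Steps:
Y(K) = -K³/3
N = -3/4253 (N = 3/(-44317 + 40064) = 3/(-4253) = 3*(-1/4253) = -3/4253 ≈ -0.00070538)
(N - 34823)*(46075 + (6*(-13))*Y(4)) = (-3/4253 - 34823)*(46075 + (6*(-13))*(-⅓*4³)) = -148102222*(46075 - (-26)*64)/4253 = -148102222*(46075 - 78*(-64/3))/4253 = -148102222*(46075 + 1664)/4253 = -148102222/4253*47739 = -7070251976058/4253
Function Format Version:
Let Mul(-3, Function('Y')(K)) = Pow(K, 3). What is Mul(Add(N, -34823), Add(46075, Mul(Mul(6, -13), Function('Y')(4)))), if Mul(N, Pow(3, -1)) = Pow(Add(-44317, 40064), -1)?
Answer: Rational(-7070251976058, 4253) ≈ -1.6624e+9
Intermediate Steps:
Function('Y')(K) = Mul(Rational(-1, 3), Pow(K, 3))
N = Rational(-3, 4253) (N = Mul(3, Pow(Add(-44317, 40064), -1)) = Mul(3, Pow(-4253, -1)) = Mul(3, Rational(-1, 4253)) = Rational(-3, 4253) ≈ -0.00070538)
Mul(Add(N, -34823), Add(46075, Mul(Mul(6, -13), Function('Y')(4)))) = Mul(Add(Rational(-3, 4253), -34823), Add(46075, Mul(Mul(6, -13), Mul(Rational(-1, 3), Pow(4, 3))))) = Mul(Rational(-148102222, 4253), Add(46075, Mul(-78, Mul(Rational(-1, 3), 64)))) = Mul(Rational(-148102222, 4253), Add(46075, Mul(-78, Rational(-64, 3)))) = Mul(Rational(-148102222, 4253), Add(46075, 1664)) = Mul(Rational(-148102222, 4253), 47739) = Rational(-7070251976058, 4253)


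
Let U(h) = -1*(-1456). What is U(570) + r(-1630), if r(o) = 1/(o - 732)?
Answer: 3439071/2362 ≈ 1456.0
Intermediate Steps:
U(h) = 1456
r(o) = 1/(-732 + o)
U(570) + r(-1630) = 1456 + 1/(-732 - 1630) = 1456 + 1/(-2362) = 1456 - 1/2362 = 3439071/2362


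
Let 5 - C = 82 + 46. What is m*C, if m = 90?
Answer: -11070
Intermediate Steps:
C = -123 (C = 5 - (82 + 46) = 5 - 1*128 = 5 - 128 = -123)
m*C = 90*(-123) = -11070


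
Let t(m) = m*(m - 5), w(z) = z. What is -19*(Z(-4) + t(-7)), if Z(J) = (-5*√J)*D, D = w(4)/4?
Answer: -1596 + 190*I ≈ -1596.0 + 190.0*I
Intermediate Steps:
t(m) = m*(-5 + m)
D = 1 (D = 4/4 = 4*(¼) = 1)
Z(J) = -5*√J (Z(J) = -5*√J*1 = -5*√J)
-19*(Z(-4) + t(-7)) = -19*(-10*I - 7*(-5 - 7)) = -19*(-10*I - 7*(-12)) = -19*(-10*I + 84) = -19*(84 - 10*I) = -1596 + 190*I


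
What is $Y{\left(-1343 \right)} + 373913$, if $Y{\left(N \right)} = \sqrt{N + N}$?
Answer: $373913 + i \sqrt{2686} \approx 3.7391 \cdot 10^{5} + 51.827 i$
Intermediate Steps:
$Y{\left(N \right)} = \sqrt{2} \sqrt{N}$ ($Y{\left(N \right)} = \sqrt{2 N} = \sqrt{2} \sqrt{N}$)
$Y{\left(-1343 \right)} + 373913 = \sqrt{2} \sqrt{-1343} + 373913 = \sqrt{2} i \sqrt{1343} + 373913 = i \sqrt{2686} + 373913 = 373913 + i \sqrt{2686}$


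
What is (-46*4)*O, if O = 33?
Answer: -6072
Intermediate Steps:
(-46*4)*O = -46*4*33 = -184*33 = -6072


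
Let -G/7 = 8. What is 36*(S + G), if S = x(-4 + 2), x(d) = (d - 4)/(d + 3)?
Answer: -2232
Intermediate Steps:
G = -56 (G = -7*8 = -56)
x(d) = (-4 + d)/(3 + d)
S = -6 (S = (-4 + (-4 + 2))/(3 + (-4 + 2)) = (-4 - 2)/(3 - 2) = -6/1 = 1*(-6) = -6)
36*(S + G) = 36*(-6 - 56) = 36*(-62) = -2232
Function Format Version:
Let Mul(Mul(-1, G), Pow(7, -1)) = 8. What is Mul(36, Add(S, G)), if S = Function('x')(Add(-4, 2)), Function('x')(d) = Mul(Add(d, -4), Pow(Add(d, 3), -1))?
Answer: -2232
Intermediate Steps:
G = -56 (G = Mul(-7, 8) = -56)
Function('x')(d) = Mul(Pow(Add(3, d), -1), Add(-4, d)) (Function('x')(d) = Mul(Add(-4, d), Pow(Add(3, d), -1)) = Mul(Pow(Add(3, d), -1), Add(-4, d)))
S = -6 (S = Mul(Pow(Add(3, Add(-4, 2)), -1), Add(-4, Add(-4, 2))) = Mul(Pow(Add(3, -2), -1), Add(-4, -2)) = Mul(Pow(1, -1), -6) = Mul(1, -6) = -6)
Mul(36, Add(S, G)) = Mul(36, Add(-6, -56)) = Mul(36, -62) = -2232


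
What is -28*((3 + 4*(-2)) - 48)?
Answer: 1484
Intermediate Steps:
-28*((3 + 4*(-2)) - 48) = -28*((3 - 8) - 48) = -28*(-5 - 48) = -28*(-53) = 1484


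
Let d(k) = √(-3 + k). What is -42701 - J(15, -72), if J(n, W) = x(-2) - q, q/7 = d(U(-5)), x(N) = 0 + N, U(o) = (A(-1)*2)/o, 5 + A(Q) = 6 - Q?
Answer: -42699 + 7*I*√95/5 ≈ -42699.0 + 13.646*I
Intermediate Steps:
A(Q) = 1 - Q (A(Q) = -5 + (6 - Q) = 1 - Q)
U(o) = 4/o (U(o) = ((1 - 1*(-1))*2)/o = ((1 + 1)*2)/o = (2*2)/o = 4/o)
x(N) = N
q = 7*I*√95/5 (q = 7*√(-3 + 4/(-5)) = 7*√(-3 + 4*(-⅕)) = 7*√(-3 - ⅘) = 7*√(-19/5) = 7*(I*√95/5) = 7*I*√95/5 ≈ 13.646*I)
J(n, W) = -2 - 7*I*√95/5
-42701 - J(15, -72) = -42701 - (-2 - 7*I*√95/5) = -42701 + (2 + 7*I*√95/5) = -42699 + 7*I*√95/5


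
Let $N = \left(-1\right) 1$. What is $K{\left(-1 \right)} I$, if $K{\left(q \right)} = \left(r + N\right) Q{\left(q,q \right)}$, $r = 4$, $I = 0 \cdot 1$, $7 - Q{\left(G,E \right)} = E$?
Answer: $0$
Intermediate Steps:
$Q{\left(G,E \right)} = 7 - E$
$I = 0$
$N = -1$
$K{\left(q \right)} = 21 - 3 q$ ($K{\left(q \right)} = \left(4 - 1\right) \left(7 - q\right) = 3 \left(7 - q\right) = 21 - 3 q$)
$K{\left(-1 \right)} I = \left(21 - -3\right) 0 = \left(21 + 3\right) 0 = 24 \cdot 0 = 0$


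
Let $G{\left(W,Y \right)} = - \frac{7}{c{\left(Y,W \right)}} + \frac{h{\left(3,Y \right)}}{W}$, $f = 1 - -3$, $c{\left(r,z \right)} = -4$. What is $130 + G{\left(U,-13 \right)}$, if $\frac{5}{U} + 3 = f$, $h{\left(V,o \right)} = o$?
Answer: $\frac{2583}{20} \approx 129.15$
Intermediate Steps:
$f = 4$ ($f = 1 + 3 = 4$)
$U = 5$ ($U = \frac{5}{-3 + 4} = \frac{5}{1} = 5 \cdot 1 = 5$)
$G{\left(W,Y \right)} = \frac{7}{4} + \frac{Y}{W}$ ($G{\left(W,Y \right)} = - \frac{7}{-4} + \frac{Y}{W} = \left(-7\right) \left(- \frac{1}{4}\right) + \frac{Y}{W} = \frac{7}{4} + \frac{Y}{W}$)
$130 + G{\left(U,-13 \right)} = 130 + \left(\frac{7}{4} - \frac{13}{5}\right) = 130 - \frac{17}{20} = \frac{2583}{20}$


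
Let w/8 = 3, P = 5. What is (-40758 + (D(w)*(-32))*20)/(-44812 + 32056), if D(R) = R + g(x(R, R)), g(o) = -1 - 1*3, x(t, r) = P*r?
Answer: 26779/6378 ≈ 4.1987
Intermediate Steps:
w = 24 (w = 8*3 = 24)
x(t, r) = 5*r
g(o) = -4 (g(o) = -1 - 3 = -4)
D(R) = -4 + R (D(R) = R - 4 = -4 + R)
(-40758 + (D(w)*(-32))*20)/(-44812 + 32056) = (-40758 + ((-4 + 24)*(-32))*20)/(-44812 + 32056) = (-40758 + (20*(-32))*20)/(-12756) = (-40758 - 640*20)*(-1/12756) = (-40758 - 12800)*(-1/12756) = -53558*(-1/12756) = 26779/6378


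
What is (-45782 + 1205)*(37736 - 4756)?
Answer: -1470149460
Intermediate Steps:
(-45782 + 1205)*(37736 - 4756) = -44577*32980 = -1470149460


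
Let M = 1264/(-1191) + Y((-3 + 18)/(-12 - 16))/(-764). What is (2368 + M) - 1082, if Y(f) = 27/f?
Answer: 1461570743/1137405 ≈ 1285.0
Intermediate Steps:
M = -1132087/1137405 (M = 1264/(-1191) + (27/(((-3 + 18)/(-12 - 16))))/(-764) = 1264*(-1/1191) + (27/((15/(-28))))*(-1/764) = -1264/1191 + (27/((15*(-1/28))))*(-1/764) = -1264/1191 + (27/(-15/28))*(-1/764) = -1264/1191 + (27*(-28/15))*(-1/764) = -1264/1191 - 252/5*(-1/764) = -1264/1191 + 63/955 = -1132087/1137405 ≈ -0.99532)
(2368 + M) - 1082 = (2368 - 1132087/1137405) - 1082 = 2692242953/1137405 - 1082 = 1461570743/1137405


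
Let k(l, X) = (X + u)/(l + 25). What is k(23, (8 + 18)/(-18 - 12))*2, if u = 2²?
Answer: 47/360 ≈ 0.13056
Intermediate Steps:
u = 4
k(l, X) = (4 + X)/(25 + l) (k(l, X) = (X + 4)/(l + 25) = (4 + X)/(25 + l))
k(23, (8 + 18)/(-18 - 12))*2 = ((4 + (8 + 18)/(-18 - 12))/(25 + 23))*2 = ((4 + 26/(-30))/48)*2 = ((4 + 26*(-1/30))/48)*2 = ((4 - 13/15)/48)*2 = ((1/48)*(47/15))*2 = (47/720)*2 = 47/360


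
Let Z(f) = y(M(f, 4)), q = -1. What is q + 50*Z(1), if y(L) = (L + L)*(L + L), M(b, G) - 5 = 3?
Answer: 12799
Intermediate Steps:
M(b, G) = 8 (M(b, G) = 5 + 3 = 8)
y(L) = 4*L² (y(L) = (2*L)*(2*L) = 4*L²)
Z(f) = 256 (Z(f) = 4*8² = 4*64 = 256)
q + 50*Z(1) = -1 + 50*256 = -1 + 12800 = 12799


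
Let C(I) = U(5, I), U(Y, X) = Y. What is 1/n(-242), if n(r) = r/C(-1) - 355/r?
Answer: -1210/56789 ≈ -0.021307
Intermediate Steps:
C(I) = 5
n(r) = -355/r + r/5 (n(r) = r/5 - 355/r = -355/r + r/5)
1/n(-242) = 1/(-355/(-242) + (⅕)*(-242)) = 1/(-355*(-1/242) - 242/5) = 1/(355/242 - 242/5) = 1/(-56789/1210) = -1210/56789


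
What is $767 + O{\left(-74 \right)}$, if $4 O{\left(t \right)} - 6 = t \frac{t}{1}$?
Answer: $\frac{4275}{2} \approx 2137.5$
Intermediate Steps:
$O{\left(t \right)} = \frac{3}{2} + \frac{t^{2}}{4}$ ($O{\left(t \right)} = \frac{3}{2} + \frac{t \frac{t}{1}}{4} = \frac{3}{2} + \frac{t t 1}{4} = \frac{3}{2} + \frac{t t}{4} = \frac{3}{2} + \frac{t^{2}}{4}$)
$767 + O{\left(-74 \right)} = 767 + \left(\frac{3}{2} + \frac{\left(-74\right)^{2}}{4}\right) = 767 + \left(\frac{3}{2} + \frac{1}{4} \cdot 5476\right) = 767 + \left(\frac{3}{2} + 1369\right) = 767 + \frac{2741}{2} = \frac{4275}{2}$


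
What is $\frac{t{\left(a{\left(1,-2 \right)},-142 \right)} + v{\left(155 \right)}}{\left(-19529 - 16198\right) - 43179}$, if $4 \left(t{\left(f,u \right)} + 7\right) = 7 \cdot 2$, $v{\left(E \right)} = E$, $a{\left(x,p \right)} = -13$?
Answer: $- \frac{101}{52604} \approx -0.00192$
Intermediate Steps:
$t{\left(f,u \right)} = - \frac{7}{2}$ ($t{\left(f,u \right)} = -7 + \frac{7 \cdot 2}{4} = -7 + \frac{1}{4} \cdot 14 = -7 + \frac{7}{2} = - \frac{7}{2}$)
$\frac{t{\left(a{\left(1,-2 \right)},-142 \right)} + v{\left(155 \right)}}{\left(-19529 - 16198\right) - 43179} = \frac{- \frac{7}{2} + 155}{\left(-19529 - 16198\right) - 43179} = \frac{303}{2 \left(-35727 - 43179\right)} = \frac{303}{2 \left(-78906\right)} = \frac{303}{2} \left(- \frac{1}{78906}\right) = - \frac{101}{52604}$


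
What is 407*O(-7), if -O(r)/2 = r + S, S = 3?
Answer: 3256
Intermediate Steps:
O(r) = -6 - 2*r (O(r) = -2*(r + 3) = -2*(3 + r) = -6 - 2*r)
407*O(-7) = 407*(-6 - 2*(-7)) = 407*(-6 + 14) = 407*8 = 3256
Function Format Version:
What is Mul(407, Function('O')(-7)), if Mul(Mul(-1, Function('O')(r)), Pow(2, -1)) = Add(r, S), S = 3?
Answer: 3256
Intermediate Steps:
Function('O')(r) = Add(-6, Mul(-2, r)) (Function('O')(r) = Mul(-2, Add(r, 3)) = Mul(-2, Add(3, r)) = Add(-6, Mul(-2, r)))
Mul(407, Function('O')(-7)) = Mul(407, Add(-6, Mul(-2, -7))) = Mul(407, Add(-6, 14)) = Mul(407, 8) = 3256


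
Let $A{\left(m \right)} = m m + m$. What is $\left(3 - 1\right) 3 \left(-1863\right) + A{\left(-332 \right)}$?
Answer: $98714$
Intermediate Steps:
$A{\left(m \right)} = m + m^{2}$ ($A{\left(m \right)} = m^{2} + m = m + m^{2}$)
$\left(3 - 1\right) 3 \left(-1863\right) + A{\left(-332 \right)} = \left(3 - 1\right) 3 \left(-1863\right) - 332 \left(1 - 332\right) = 2 \cdot 3 \left(-1863\right) - -109892 = 6 \left(-1863\right) + 109892 = -11178 + 109892 = 98714$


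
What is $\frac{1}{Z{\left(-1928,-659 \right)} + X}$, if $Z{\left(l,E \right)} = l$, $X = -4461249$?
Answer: $- \frac{1}{4463177} \approx -2.2406 \cdot 10^{-7}$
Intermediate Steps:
$\frac{1}{Z{\left(-1928,-659 \right)} + X} = \frac{1}{-1928 - 4461249} = \frac{1}{-4463177} = - \frac{1}{4463177}$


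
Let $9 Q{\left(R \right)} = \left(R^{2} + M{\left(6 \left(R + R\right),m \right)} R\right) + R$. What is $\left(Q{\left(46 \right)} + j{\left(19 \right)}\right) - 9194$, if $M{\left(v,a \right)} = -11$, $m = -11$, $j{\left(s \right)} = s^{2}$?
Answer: $-8649$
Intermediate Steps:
$Q{\left(R \right)} = - \frac{10 R}{9} + \frac{R^{2}}{9}$ ($Q{\left(R \right)} = \frac{\left(R^{2} - 11 R\right) + R}{9} = \frac{R^{2} - 10 R}{9} = - \frac{10 R}{9} + \frac{R^{2}}{9}$)
$\left(Q{\left(46 \right)} + j{\left(19 \right)}\right) - 9194 = \left(\frac{1}{9} \cdot 46 \left(-10 + 46\right) + 19^{2}\right) - 9194 = \left(\frac{1}{9} \cdot 46 \cdot 36 + 361\right) - 9194 = \left(184 + 361\right) - 9194 = 545 - 9194 = -8649$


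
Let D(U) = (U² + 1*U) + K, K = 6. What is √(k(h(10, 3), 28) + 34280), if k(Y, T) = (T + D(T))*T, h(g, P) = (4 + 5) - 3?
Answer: 4*√3623 ≈ 240.77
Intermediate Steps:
D(U) = 6 + U + U² (D(U) = (U² + 1*U) + 6 = (U² + U) + 6 = (U + U²) + 6 = 6 + U + U²)
h(g, P) = 6 (h(g, P) = 9 - 3 = 6)
k(Y, T) = T*(6 + T² + 2*T) (k(Y, T) = (T + (6 + T + T²))*T = (6 + T² + 2*T)*T = T*(6 + T² + 2*T))
√(k(h(10, 3), 28) + 34280) = √(28*(6 + 28² + 2*28) + 34280) = √(28*(6 + 784 + 56) + 34280) = √(28*846 + 34280) = √(23688 + 34280) = √57968 = 4*√3623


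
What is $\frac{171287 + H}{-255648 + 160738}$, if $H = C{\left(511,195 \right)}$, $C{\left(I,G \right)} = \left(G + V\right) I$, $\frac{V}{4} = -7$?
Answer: $- \frac{128312}{47455} \approx -2.7039$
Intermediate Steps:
$V = -28$ ($V = 4 \left(-7\right) = -28$)
$C{\left(I,G \right)} = I \left(-28 + G\right)$ ($C{\left(I,G \right)} = \left(G - 28\right) I = \left(-28 + G\right) I = I \left(-28 + G\right)$)
$H = 85337$ ($H = 511 \left(-28 + 195\right) = 511 \cdot 167 = 85337$)
$\frac{171287 + H}{-255648 + 160738} = \frac{171287 + 85337}{-255648 + 160738} = \frac{256624}{-94910} = 256624 \left(- \frac{1}{94910}\right) = - \frac{128312}{47455}$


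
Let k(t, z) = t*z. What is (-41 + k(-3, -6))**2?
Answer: 529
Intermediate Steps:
(-41 + k(-3, -6))**2 = (-41 - 3*(-6))**2 = (-41 + 18)**2 = (-23)**2 = 529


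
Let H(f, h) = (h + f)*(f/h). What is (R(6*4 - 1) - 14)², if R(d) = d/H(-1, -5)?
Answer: 39601/36 ≈ 1100.0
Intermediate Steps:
H(f, h) = f*(f + h)/h (H(f, h) = (f + h)*(f/h) = f*(f + h)/h)
R(d) = -5*d/6 (R(d) = d/((-1*(-1 - 5)/(-5))) = d/((-1*(-⅕)*(-6))) = d/(-6/5) = d*(-⅚) = -5*d/6)
(R(6*4 - 1) - 14)² = (-5*(6*4 - 1)/6 - 14)² = (-5*(24 - 1)/6 - 14)² = (-⅚*23 - 14)² = (-115/6 - 14)² = (-199/6)² = 39601/36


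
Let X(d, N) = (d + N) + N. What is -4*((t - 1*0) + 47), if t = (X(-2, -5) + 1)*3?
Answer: -56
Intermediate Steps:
X(d, N) = d + 2*N (X(d, N) = (N + d) + N = d + 2*N)
t = -33 (t = ((-2 + 2*(-5)) + 1)*3 = ((-2 - 10) + 1)*3 = (-12 + 1)*3 = -11*3 = -33)
-4*((t - 1*0) + 47) = -4*((-33 - 1*0) + 47) = -4*((-33 + 0) + 47) = -4*(-33 + 47) = -4*14 = -56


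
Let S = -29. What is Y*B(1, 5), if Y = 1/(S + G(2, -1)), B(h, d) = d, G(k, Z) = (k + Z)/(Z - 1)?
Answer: -10/59 ≈ -0.16949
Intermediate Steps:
G(k, Z) = (Z + k)/(-1 + Z)
Y = -2/59 (Y = 1/(-29 + (-1 + 2)/(-1 - 1)) = 1/(-29 + 1/(-2)) = 1/(-29 - ½*1) = 1/(-29 - ½) = 1/(-59/2) = -2/59 ≈ -0.033898)
Y*B(1, 5) = -2/59*5 = -10/59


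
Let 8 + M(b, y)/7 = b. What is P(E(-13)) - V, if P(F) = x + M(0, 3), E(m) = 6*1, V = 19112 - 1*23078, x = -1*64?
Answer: 3846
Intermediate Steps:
x = -64
M(b, y) = -56 + 7*b
V = -3966 (V = 19112 - 23078 = -3966)
E(m) = 6
P(F) = -120 (P(F) = -64 + (-56 + 7*0) = -64 + (-56 + 0) = -64 - 56 = -120)
P(E(-13)) - V = -120 - 1*(-3966) = -120 + 3966 = 3846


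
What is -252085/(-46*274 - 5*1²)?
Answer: 252085/12609 ≈ 19.992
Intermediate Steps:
-252085/(-46*274 - 5*1²) = -252085/(-12604 - 5*1) = -252085/(-12604 - 5) = -252085/(-12609) = -252085*(-1/12609) = 252085/12609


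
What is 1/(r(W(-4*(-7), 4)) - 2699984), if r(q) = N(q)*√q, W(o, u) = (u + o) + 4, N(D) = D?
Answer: -1/2699768 ≈ -3.7040e-7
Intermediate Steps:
W(o, u) = 4 + o + u (W(o, u) = (o + u) + 4 = 4 + o + u)
r(q) = q^(3/2) (r(q) = q*√q = q^(3/2))
1/(r(W(-4*(-7), 4)) - 2699984) = 1/((4 - 4*(-7) + 4)^(3/2) - 2699984) = 1/((4 + 28 + 4)^(3/2) - 2699984) = 1/(36^(3/2) - 2699984) = 1/(216 - 2699984) = 1/(-2699768) = -1/2699768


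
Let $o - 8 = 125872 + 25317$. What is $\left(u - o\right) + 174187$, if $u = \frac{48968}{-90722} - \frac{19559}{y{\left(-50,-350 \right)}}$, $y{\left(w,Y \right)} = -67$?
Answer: $\frac{70756484501}{3039187} \approx 23281.0$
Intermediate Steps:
$o = 151197$ ($o = 8 + \left(125872 + 25317\right) = 8 + 151189 = 151197$)
$u = \frac{885575371}{3039187}$ ($u = \frac{48968}{-90722} - \frac{19559}{-67} = 48968 \left(- \frac{1}{90722}\right) - - \frac{19559}{67} = - \frac{24484}{45361} + \frac{19559}{67} = \frac{885575371}{3039187} \approx 291.39$)
$\left(u - o\right) + 174187 = \left(\frac{885575371}{3039187} - 151197\right) + 174187 = - \frac{458630381468}{3039187} + 174187 = \frac{70756484501}{3039187}$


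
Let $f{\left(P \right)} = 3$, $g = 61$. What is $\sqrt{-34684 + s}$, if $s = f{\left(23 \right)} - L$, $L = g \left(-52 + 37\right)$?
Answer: $i \sqrt{33766} \approx 183.76 i$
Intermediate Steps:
$L = -915$ ($L = 61 \left(-52 + 37\right) = 61 \left(-15\right) = -915$)
$s = 918$ ($s = 3 - -915 = 3 + 915 = 918$)
$\sqrt{-34684 + s} = \sqrt{-34684 + 918} = \sqrt{-33766} = i \sqrt{33766}$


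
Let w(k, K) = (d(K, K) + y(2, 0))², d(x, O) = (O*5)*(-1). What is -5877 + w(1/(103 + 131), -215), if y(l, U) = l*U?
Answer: 1149748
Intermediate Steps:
y(l, U) = U*l
d(x, O) = -5*O (d(x, O) = (5*O)*(-1) = -5*O)
w(k, K) = 25*K² (w(k, K) = (-5*K + 0*2)² = (-5*K + 0)² = (-5*K)² = 25*K²)
-5877 + w(1/(103 + 131), -215) = -5877 + 25*(-215)² = -5877 + 25*46225 = -5877 + 1155625 = 1149748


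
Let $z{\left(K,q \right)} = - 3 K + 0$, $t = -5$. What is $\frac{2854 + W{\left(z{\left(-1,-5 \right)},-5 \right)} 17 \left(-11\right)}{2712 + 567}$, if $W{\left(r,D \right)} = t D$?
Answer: $- \frac{607}{1093} \approx -0.55535$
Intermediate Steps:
$z{\left(K,q \right)} = - 3 K$
$W{\left(r,D \right)} = - 5 D$
$\frac{2854 + W{\left(z{\left(-1,-5 \right)},-5 \right)} 17 \left(-11\right)}{2712 + 567} = \frac{2854 + \left(-5\right) \left(-5\right) 17 \left(-11\right)}{2712 + 567} = \frac{2854 + 25 \cdot 17 \left(-11\right)}{3279} = \left(2854 + 425 \left(-11\right)\right) \frac{1}{3279} = \left(2854 - 4675\right) \frac{1}{3279} = \left(-1821\right) \frac{1}{3279} = - \frac{607}{1093}$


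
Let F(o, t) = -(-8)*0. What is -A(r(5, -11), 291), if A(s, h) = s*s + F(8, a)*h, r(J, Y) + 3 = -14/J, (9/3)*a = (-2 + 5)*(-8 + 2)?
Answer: -841/25 ≈ -33.640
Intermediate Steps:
a = -6 (a = ((-2 + 5)*(-8 + 2))/3 = (3*(-6))/3 = (⅓)*(-18) = -6)
F(o, t) = 0 (F(o, t) = -4*0 = 0)
r(J, Y) = -3 - 14/J
A(s, h) = s² (A(s, h) = s*s + 0*h = s² + 0 = s²)
-A(r(5, -11), 291) = -(-3 - 14/5)² = -(-29/5)² = -1*841/25 = -841/25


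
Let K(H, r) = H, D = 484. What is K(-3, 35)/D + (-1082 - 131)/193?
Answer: -587671/93412 ≈ -6.2912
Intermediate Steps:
K(-3, 35)/D + (-1082 - 131)/193 = -3/484 + (-1082 - 131)/193 = -3*1/484 - 1213*1/193 = -3/484 - 1213/193 = -587671/93412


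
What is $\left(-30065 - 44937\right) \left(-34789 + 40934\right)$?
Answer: $-460887290$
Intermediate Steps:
$\left(-30065 - 44937\right) \left(-34789 + 40934\right) = \left(-75002\right) 6145 = -460887290$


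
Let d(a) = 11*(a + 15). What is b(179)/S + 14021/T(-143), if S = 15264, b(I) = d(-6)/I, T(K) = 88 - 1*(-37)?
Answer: 4256552639/37948000 ≈ 112.17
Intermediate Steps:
T(K) = 125 (T(K) = 88 + 37 = 125)
d(a) = 165 + 11*a (d(a) = 11*(15 + a) = 165 + 11*a)
b(I) = 99/I (b(I) = (165 + 11*(-6))/I = (165 - 66)/I = 99/I)
b(179)/S + 14021/T(-143) = (99/179)/15264 + 14021/125 = (99*(1/179))*(1/15264) + 14021*(1/125) = (99/179)*(1/15264) + 14021/125 = 11/303584 + 14021/125 = 4256552639/37948000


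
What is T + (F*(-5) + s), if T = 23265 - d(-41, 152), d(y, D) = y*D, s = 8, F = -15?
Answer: 29580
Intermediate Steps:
d(y, D) = D*y
T = 29497 (T = 23265 - 152*(-41) = 23265 - 1*(-6232) = 23265 + 6232 = 29497)
T + (F*(-5) + s) = 29497 + (-15*(-5) + 8) = 29497 + (75 + 8) = 29497 + 83 = 29580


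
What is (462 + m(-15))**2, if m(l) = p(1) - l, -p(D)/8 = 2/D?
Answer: 212521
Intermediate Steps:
p(D) = -16/D
m(l) = -16 - l (m(l) = -16/1 - l = -16*1 - l = -16 - l)
(462 + m(-15))**2 = (462 + (-16 - 1*(-15)))**2 = (462 + (-16 + 15))**2 = (462 - 1)**2 = 461**2 = 212521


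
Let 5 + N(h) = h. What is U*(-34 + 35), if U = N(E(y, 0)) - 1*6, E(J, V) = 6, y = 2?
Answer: -5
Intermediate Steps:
N(h) = -5 + h
U = -5 (U = (-5 + 6) - 1*6 = 1 - 6 = -5)
U*(-34 + 35) = -5*(-34 + 35) = -5*1 = -5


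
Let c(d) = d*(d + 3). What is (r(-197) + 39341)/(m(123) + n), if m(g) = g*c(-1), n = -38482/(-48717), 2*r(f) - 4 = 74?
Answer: -95923773/597295 ≈ -160.60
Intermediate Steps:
c(d) = d*(3 + d)
r(f) = 39 (r(f) = 2 + (½)*74 = 2 + 37 = 39)
n = 38482/48717 (n = -38482*(-1/48717) = 38482/48717 ≈ 0.78991)
m(g) = -2*g (m(g) = g*(-(3 - 1)) = g*(-1*2) = g*(-2) = -2*g)
(r(-197) + 39341)/(m(123) + n) = (39 + 39341)/(-2*123 + 38482/48717) = 39380/(-246 + 38482/48717) = 39380/(-11945900/48717) = 39380*(-48717/11945900) = -95923773/597295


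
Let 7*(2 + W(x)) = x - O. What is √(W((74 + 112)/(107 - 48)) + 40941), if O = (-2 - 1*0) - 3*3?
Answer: 3*√775918794/413 ≈ 202.34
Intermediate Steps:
O = -11 (O = (-2 + 0) - 9 = -2 - 9 = -11)
W(x) = -3/7 + x/7 (W(x) = -2 + (x - 1*(-11))/7 = -2 + (x + 11)/7 = -2 + (11 + x)/7 = -2 + (11/7 + x/7) = -3/7 + x/7)
√(W((74 + 112)/(107 - 48)) + 40941) = √((-3/7 + ((74 + 112)/(107 - 48))/7) + 40941) = √((-3/7 + (186/59)/7) + 40941) = √((-3/7 + (186*(1/59))/7) + 40941) = √((-3/7 + (⅐)*(186/59)) + 40941) = √((-3/7 + 186/413) + 40941) = √(9/413 + 40941) = √(16908642/413) = 3*√775918794/413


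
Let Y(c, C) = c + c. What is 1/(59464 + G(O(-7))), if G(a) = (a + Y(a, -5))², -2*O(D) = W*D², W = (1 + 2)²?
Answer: 4/1988185 ≈ 2.0119e-6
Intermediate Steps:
Y(c, C) = 2*c
W = 9 (W = 3² = 9)
O(D) = -9*D²/2
G(a) = 9*a² (G(a) = (a + 2*a)² = (3*a)² = 9*a²)
1/(59464 + G(O(-7))) = 1/(59464 + 9*(-9/2*(-7)²)²) = 1/(59464 + 9*(-9/2*49)²) = 1/(59464 + 9*(-441/2)²) = 1/(59464 + 9*(194481/4)) = 1/(59464 + 1750329/4) = 1/(1988185/4) = 4/1988185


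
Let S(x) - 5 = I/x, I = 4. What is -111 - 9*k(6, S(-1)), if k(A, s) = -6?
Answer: -57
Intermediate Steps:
S(x) = 5 + 4/x
-111 - 9*k(6, S(-1)) = -111 - 9*(-6) = -111 + 54 = -57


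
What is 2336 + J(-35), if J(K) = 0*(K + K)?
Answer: 2336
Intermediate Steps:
J(K) = 0 (J(K) = 0*(2*K) = 0)
2336 + J(-35) = 2336 + 0 = 2336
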